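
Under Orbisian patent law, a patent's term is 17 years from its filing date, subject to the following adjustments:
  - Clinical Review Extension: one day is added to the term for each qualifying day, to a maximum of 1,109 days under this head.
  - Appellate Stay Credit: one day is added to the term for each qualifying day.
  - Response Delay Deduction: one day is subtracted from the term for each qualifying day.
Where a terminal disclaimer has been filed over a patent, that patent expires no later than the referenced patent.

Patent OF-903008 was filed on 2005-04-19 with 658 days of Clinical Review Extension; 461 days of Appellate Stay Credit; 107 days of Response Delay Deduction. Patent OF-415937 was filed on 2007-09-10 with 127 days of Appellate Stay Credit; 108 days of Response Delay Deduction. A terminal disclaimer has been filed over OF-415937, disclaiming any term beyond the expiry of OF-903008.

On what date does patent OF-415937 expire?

Natural term of OF-415937:
  Base: filing + 17 years → 10 September 2024.
  Appellate Stay Credit: +127 days → 15 January 2025.
  Response Delay Deduction: −108 days → 29 September 2024.
Expiry of referenced patent OF-903008:
  Base: filing + 17 years → 19 April 2022.
  Clinical Review Extension: 658 days (within the 1109-day cap) → +658 days → 6 February 2024.
  Appellate Stay Credit: +461 days → 12 May 2025.
  Response Delay Deduction: −107 days → 25 January 2025.
Terminal disclaimer: OF-415937 expires on the earlier of 29 September 2024 and 25 January 2025.

2024-09-29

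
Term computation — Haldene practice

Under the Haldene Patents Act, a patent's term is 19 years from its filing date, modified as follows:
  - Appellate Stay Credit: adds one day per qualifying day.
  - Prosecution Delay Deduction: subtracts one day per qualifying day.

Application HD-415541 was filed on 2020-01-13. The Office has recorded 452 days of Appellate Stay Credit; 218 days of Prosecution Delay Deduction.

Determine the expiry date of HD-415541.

Base term: filing date + 19 years → 13 January 2039.
Appellate Stay Credit: +452 days → 9 April 2040.
Prosecution Delay Deduction: −218 days → 4 September 2039.

September 4, 2039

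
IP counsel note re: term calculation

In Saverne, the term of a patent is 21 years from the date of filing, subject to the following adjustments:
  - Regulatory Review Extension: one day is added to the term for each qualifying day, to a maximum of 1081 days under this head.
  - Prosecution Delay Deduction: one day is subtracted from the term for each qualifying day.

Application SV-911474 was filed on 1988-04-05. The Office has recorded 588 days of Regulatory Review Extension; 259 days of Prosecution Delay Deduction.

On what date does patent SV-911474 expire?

February 28, 2010

Base term: filing date + 21 years → 5 April 2009.
Regulatory Review Extension: 588 days (within the 1081-day cap) → +588 days → 14 November 2010.
Prosecution Delay Deduction: −259 days → 28 February 2010.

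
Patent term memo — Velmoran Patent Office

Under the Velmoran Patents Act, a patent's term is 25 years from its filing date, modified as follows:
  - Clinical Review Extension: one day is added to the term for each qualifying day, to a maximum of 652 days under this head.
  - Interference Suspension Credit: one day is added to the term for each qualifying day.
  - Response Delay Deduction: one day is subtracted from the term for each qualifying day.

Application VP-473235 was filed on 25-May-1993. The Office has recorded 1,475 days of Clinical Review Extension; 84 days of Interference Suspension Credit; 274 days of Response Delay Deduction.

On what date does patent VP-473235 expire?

Base term: filing date + 25 years → 25 May 2018.
Clinical Review Extension: 1475 days claimed exceeds the 652-day cap, so +652 days → 7 March 2020.
Interference Suspension Credit: +84 days → 30 May 2020.
Response Delay Deduction: −274 days → 30 August 2019.

August 30, 2019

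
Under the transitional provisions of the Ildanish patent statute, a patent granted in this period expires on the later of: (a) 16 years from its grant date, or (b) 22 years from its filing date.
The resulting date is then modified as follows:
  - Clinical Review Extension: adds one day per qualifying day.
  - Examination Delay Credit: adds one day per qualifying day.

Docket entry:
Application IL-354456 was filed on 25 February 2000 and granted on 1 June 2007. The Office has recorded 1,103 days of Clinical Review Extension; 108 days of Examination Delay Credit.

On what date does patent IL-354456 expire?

(a) grant + 16 years → 1 June 2023.
(b) filing + 22 years → 25 February 2022.
Later of the two: 1 June 2023.
Clinical Review Extension: +1103 days → 8 June 2026.
Examination Delay Credit: +108 days → 24 September 2026.

2026-09-24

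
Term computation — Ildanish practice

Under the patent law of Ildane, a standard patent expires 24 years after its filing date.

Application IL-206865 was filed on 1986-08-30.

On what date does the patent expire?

August 30, 2010

Filing date + 24 years → 30 August 2010.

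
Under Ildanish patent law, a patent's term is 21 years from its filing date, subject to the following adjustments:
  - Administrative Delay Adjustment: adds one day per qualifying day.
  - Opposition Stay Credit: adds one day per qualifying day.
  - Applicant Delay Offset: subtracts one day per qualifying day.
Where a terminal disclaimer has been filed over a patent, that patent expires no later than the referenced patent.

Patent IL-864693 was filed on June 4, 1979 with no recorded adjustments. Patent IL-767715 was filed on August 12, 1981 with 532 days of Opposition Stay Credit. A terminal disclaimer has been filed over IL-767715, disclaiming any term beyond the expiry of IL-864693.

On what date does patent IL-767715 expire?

Natural term of IL-767715:
  Base: filing + 21 years → 12 August 2002.
  Opposition Stay Credit: +532 days → 26 January 2004.
Expiry of referenced patent IL-864693:
  Base: filing + 21 years → 4 June 2000.
Terminal disclaimer: IL-767715 expires on the earlier of 26 January 2004 and 4 June 2000.

2000-06-04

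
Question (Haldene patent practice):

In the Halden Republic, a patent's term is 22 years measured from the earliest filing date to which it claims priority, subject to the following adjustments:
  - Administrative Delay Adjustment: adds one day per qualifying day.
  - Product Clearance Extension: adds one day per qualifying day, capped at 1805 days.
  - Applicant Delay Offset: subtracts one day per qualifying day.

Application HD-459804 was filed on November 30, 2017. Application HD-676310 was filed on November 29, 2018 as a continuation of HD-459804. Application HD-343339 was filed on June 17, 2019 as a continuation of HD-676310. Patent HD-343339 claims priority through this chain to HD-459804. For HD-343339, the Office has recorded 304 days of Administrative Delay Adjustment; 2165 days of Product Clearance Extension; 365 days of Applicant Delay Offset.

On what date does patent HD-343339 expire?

Earliest priority filing: 30 November 2017.
Base term: 30 November 2017 + 22 years → 30 November 2039.
Administrative Delay Adjustment: +304 days → 29 September 2040.
Product Clearance Extension: 2165 days claimed exceeds the 1805-day cap, so +1805 days → 8 September 2045.
Applicant Delay Offset: −365 days → 8 September 2044.

2044-09-08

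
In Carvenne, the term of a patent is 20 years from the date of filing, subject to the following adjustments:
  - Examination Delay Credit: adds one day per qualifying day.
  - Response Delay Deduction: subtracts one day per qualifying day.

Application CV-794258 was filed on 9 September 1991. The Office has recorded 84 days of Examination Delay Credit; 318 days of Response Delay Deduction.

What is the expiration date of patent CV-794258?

January 18, 2011

Base term: filing date + 20 years → 9 September 2011.
Examination Delay Credit: +84 days → 2 December 2011.
Response Delay Deduction: −318 days → 18 January 2011.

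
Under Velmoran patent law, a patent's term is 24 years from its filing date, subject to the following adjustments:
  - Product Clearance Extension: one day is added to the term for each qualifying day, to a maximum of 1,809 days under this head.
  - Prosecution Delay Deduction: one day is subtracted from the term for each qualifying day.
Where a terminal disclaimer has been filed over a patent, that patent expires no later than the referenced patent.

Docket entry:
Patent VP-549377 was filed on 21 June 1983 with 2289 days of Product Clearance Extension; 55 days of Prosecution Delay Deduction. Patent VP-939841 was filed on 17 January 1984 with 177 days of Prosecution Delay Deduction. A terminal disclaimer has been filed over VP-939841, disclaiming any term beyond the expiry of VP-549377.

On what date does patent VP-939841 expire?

July 24, 2007

Natural term of VP-939841:
  Base: filing + 24 years → 17 January 2008.
  Prosecution Delay Deduction: −177 days → 24 July 2007.
Expiry of referenced patent VP-549377:
  Base: filing + 24 years → 21 June 2007.
  Product Clearance Extension: 2289 days claimed exceeds the 1809-day cap, so +1809 days → 3 June 2012.
  Prosecution Delay Deduction: −55 days → 9 April 2012.
Terminal disclaimer: VP-939841 expires on the earlier of 24 July 2007 and 9 April 2012.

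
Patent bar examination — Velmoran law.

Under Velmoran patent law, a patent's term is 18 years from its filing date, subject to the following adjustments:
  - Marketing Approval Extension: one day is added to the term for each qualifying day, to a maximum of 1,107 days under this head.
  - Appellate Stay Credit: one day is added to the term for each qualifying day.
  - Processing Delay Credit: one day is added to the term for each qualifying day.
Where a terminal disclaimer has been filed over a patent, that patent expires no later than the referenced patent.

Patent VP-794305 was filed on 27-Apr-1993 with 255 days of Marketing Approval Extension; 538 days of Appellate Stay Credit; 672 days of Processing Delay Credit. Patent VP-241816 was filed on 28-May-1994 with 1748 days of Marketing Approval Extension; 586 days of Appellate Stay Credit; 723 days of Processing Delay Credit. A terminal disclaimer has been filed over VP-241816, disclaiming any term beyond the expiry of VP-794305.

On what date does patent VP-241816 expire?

May 1, 2015

Natural term of VP-241816:
  Base: filing + 18 years → 28 May 2012.
  Marketing Approval Extension: 1748 days claimed exceeds the 1107-day cap, so +1107 days → 9 June 2015.
  Appellate Stay Credit: +586 days → 15 January 2017.
  Processing Delay Credit: +723 days → 8 January 2019.
Expiry of referenced patent VP-794305:
  Base: filing + 18 years → 27 April 2011.
  Marketing Approval Extension: 255 days (within the 1107-day cap) → +255 days → 7 January 2012.
  Appellate Stay Credit: +538 days → 28 June 2013.
  Processing Delay Credit: +672 days → 1 May 2015.
Terminal disclaimer: VP-241816 expires on the earlier of 8 January 2019 and 1 May 2015.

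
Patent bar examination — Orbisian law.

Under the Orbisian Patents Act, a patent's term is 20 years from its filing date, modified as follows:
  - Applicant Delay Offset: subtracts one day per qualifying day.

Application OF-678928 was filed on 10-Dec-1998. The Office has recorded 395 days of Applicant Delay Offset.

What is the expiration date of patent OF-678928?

November 10, 2017

Base term: filing date + 20 years → 10 December 2018.
Applicant Delay Offset: −395 days → 10 November 2017.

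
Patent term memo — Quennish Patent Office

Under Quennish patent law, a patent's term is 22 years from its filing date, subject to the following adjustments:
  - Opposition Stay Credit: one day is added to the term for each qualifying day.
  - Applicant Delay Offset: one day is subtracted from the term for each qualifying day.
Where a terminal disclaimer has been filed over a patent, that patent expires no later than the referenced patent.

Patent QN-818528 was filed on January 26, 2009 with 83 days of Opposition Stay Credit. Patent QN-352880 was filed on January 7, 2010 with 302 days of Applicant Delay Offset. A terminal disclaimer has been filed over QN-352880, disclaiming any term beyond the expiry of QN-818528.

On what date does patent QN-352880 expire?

Natural term of QN-352880:
  Base: filing + 22 years → 7 January 2032.
  Applicant Delay Offset: −302 days → 11 March 2031.
Expiry of referenced patent QN-818528:
  Base: filing + 22 years → 26 January 2031.
  Opposition Stay Credit: +83 days → 19 April 2031.
Terminal disclaimer: QN-352880 expires on the earlier of 11 March 2031 and 19 April 2031.

March 11, 2031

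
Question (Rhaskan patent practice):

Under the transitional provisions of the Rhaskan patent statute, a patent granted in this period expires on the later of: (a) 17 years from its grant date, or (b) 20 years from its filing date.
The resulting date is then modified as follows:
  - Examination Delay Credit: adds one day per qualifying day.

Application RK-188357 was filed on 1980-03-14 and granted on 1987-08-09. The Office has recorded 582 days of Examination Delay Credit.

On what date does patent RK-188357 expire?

(a) grant + 17 years → 9 August 2004.
(b) filing + 20 years → 14 March 2000.
Later of the two: 9 August 2004.
Examination Delay Credit: +582 days → 14 March 2006.

March 14, 2006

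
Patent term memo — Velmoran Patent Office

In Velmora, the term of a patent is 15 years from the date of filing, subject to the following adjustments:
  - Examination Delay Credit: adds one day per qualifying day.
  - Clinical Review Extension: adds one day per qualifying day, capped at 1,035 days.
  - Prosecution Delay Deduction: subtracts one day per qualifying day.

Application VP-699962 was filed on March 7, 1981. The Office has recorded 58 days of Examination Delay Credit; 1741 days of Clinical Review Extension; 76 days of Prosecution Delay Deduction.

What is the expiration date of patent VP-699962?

1998-12-19

Base term: filing date + 15 years → 7 March 1996.
Examination Delay Credit: +58 days → 4 May 1996.
Clinical Review Extension: 1741 days claimed exceeds the 1035-day cap, so +1035 days → 5 March 1999.
Prosecution Delay Deduction: −76 days → 19 December 1998.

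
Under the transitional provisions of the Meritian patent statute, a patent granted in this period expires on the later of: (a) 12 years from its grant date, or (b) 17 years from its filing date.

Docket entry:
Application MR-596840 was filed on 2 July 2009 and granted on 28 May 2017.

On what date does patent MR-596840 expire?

May 28, 2029

(a) grant + 12 years → 28 May 2029.
(b) filing + 17 years → 2 July 2026.
Later of the two: 28 May 2029.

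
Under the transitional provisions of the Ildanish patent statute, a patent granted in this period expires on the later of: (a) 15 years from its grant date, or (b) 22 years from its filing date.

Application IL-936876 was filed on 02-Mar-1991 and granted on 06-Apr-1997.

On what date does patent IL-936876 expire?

March 2, 2013

(a) grant + 15 years → 6 April 2012.
(b) filing + 22 years → 2 March 2013.
Later of the two: 2 March 2013.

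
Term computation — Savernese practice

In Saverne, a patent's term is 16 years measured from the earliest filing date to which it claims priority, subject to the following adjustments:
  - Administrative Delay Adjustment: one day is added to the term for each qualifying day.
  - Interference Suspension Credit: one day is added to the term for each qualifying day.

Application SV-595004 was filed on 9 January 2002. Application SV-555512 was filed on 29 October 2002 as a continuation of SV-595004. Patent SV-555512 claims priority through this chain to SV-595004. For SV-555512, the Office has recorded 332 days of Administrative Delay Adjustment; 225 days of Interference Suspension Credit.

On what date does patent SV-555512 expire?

2019-07-20

Earliest priority filing: 9 January 2002.
Base term: 9 January 2002 + 16 years → 9 January 2018.
Administrative Delay Adjustment: +332 days → 7 December 2018.
Interference Suspension Credit: +225 days → 20 July 2019.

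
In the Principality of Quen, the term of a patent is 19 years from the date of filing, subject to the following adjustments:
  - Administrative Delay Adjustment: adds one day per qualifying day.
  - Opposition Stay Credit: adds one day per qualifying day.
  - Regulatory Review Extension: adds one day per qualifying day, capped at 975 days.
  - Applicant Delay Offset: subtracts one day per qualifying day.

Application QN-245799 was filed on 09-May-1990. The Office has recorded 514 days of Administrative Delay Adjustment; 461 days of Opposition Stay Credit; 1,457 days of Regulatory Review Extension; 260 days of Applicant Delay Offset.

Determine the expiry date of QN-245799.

Base term: filing date + 19 years → 9 May 2009.
Administrative Delay Adjustment: +514 days → 5 October 2010.
Opposition Stay Credit: +461 days → 9 January 2012.
Regulatory Review Extension: 1457 days claimed exceeds the 975-day cap, so +975 days → 10 September 2014.
Applicant Delay Offset: −260 days → 24 December 2013.

December 24, 2013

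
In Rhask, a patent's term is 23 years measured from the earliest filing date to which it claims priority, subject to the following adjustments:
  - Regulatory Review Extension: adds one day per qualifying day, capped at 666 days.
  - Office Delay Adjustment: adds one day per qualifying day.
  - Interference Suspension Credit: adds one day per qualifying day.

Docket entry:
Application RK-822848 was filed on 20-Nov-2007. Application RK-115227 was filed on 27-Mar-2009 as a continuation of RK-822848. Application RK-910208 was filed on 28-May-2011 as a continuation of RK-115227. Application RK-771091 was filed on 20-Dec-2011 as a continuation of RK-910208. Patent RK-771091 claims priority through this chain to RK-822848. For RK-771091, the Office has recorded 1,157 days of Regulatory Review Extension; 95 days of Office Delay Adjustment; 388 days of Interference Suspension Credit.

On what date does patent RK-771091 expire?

Earliest priority filing: 20 November 2007.
Base term: 20 November 2007 + 23 years → 20 November 2030.
Regulatory Review Extension: 1157 days claimed exceeds the 666-day cap, so +666 days → 16 September 2032.
Office Delay Adjustment: +95 days → 20 December 2032.
Interference Suspension Credit: +388 days → 12 January 2034.

January 12, 2034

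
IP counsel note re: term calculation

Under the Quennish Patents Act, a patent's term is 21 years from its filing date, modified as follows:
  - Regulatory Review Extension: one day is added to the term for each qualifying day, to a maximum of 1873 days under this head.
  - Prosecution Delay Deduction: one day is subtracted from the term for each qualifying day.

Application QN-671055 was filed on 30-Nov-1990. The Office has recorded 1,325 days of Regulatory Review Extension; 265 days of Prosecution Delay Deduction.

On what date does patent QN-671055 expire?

Base term: filing date + 21 years → 30 November 2011.
Regulatory Review Extension: 1325 days (within the 1873-day cap) → +1325 days → 17 July 2015.
Prosecution Delay Deduction: −265 days → 25 October 2014.

2014-10-25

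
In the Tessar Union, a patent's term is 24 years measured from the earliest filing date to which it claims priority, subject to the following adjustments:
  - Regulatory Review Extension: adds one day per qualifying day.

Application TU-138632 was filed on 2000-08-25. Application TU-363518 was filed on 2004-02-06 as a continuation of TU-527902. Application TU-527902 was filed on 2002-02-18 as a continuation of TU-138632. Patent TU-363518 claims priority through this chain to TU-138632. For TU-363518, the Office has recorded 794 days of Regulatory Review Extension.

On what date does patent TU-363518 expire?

Earliest priority filing: 25 August 2000.
Base term: 25 August 2000 + 24 years → 25 August 2024.
Regulatory Review Extension: +794 days → 28 October 2026.

October 28, 2026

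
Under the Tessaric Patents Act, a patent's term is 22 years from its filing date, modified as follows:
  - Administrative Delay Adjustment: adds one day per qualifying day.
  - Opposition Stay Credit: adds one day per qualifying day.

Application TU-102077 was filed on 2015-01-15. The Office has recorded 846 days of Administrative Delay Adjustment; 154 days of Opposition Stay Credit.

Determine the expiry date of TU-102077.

October 12, 2039

Base term: filing date + 22 years → 15 January 2037.
Administrative Delay Adjustment: +846 days → 11 May 2039.
Opposition Stay Credit: +154 days → 12 October 2039.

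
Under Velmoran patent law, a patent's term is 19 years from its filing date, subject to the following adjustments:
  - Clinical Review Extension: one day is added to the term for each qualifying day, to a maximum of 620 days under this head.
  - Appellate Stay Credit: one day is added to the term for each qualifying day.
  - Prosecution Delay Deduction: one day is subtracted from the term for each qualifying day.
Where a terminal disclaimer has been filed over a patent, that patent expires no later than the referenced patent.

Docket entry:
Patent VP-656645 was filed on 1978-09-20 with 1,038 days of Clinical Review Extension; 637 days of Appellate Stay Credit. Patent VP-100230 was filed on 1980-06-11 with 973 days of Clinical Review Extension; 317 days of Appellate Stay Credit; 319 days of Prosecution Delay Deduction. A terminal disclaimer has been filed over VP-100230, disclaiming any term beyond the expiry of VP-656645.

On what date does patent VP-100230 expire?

2001-02-18

Natural term of VP-100230:
  Base: filing + 19 years → 11 June 1999.
  Clinical Review Extension: 973 days claimed exceeds the 620-day cap, so +620 days → 20 February 2001.
  Appellate Stay Credit: +317 days → 3 January 2002.
  Prosecution Delay Deduction: −319 days → 18 February 2001.
Expiry of referenced patent VP-656645:
  Base: filing + 19 years → 20 September 1997.
  Clinical Review Extension: 1038 days claimed exceeds the 620-day cap, so +620 days → 2 June 1999.
  Appellate Stay Credit: +637 days → 28 February 2001.
Terminal disclaimer: VP-100230 expires on the earlier of 18 February 2001 and 28 February 2001.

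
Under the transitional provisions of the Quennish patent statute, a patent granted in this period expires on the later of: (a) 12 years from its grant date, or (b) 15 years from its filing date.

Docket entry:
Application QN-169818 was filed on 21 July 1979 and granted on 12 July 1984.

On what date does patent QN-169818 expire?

1996-07-12

(a) grant + 12 years → 12 July 1996.
(b) filing + 15 years → 21 July 1994.
Later of the two: 12 July 1996.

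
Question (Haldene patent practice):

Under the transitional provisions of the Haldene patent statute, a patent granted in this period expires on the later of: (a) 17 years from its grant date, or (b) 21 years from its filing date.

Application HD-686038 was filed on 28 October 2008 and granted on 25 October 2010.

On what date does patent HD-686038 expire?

(a) grant + 17 years → 25 October 2027.
(b) filing + 21 years → 28 October 2029.
Later of the two: 28 October 2029.

2029-10-28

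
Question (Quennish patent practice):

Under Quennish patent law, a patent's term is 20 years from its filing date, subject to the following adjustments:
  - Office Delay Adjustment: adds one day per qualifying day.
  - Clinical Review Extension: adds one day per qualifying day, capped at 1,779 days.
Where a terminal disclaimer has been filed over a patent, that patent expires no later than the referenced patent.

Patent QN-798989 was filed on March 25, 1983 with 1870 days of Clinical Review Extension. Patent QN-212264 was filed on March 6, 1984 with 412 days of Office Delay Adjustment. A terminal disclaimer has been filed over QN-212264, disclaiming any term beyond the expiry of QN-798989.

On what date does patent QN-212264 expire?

April 22, 2005

Natural term of QN-212264:
  Base: filing + 20 years → 6 March 2004.
  Office Delay Adjustment: +412 days → 22 April 2005.
Expiry of referenced patent QN-798989:
  Base: filing + 20 years → 25 March 2003.
  Clinical Review Extension: 1870 days claimed exceeds the 1779-day cap, so +1779 days → 6 February 2008.
Terminal disclaimer: QN-212264 expires on the earlier of 22 April 2005 and 6 February 2008.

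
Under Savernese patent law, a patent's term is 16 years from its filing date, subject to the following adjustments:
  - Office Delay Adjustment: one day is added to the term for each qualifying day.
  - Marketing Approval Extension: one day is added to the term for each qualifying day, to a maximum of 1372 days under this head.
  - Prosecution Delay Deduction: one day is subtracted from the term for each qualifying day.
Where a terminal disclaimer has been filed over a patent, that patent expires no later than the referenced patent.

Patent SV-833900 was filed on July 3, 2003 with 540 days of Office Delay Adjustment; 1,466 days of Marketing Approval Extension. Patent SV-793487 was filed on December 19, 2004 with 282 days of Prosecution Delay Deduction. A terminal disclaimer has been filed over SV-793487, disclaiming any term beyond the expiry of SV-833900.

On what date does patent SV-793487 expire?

2020-03-12

Natural term of SV-793487:
  Base: filing + 16 years → 19 December 2020.
  Prosecution Delay Deduction: −282 days → 12 March 2020.
Expiry of referenced patent SV-833900:
  Base: filing + 16 years → 3 July 2019.
  Office Delay Adjustment: +540 days → 24 December 2020.
  Marketing Approval Extension: 1466 days claimed exceeds the 1372-day cap, so +1372 days → 26 September 2024.
Terminal disclaimer: SV-793487 expires on the earlier of 12 March 2020 and 26 September 2024.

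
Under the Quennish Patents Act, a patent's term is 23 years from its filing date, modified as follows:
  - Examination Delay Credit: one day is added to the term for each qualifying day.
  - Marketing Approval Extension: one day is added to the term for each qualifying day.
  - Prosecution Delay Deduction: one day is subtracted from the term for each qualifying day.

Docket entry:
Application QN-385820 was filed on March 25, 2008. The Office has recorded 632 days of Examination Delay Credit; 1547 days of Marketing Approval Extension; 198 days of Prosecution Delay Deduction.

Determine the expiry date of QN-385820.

Base term: filing date + 23 years → 25 March 2031.
Examination Delay Credit: +632 days → 16 December 2032.
Marketing Approval Extension: +1547 days → 12 March 2037.
Prosecution Delay Deduction: −198 days → 26 August 2036.

August 26, 2036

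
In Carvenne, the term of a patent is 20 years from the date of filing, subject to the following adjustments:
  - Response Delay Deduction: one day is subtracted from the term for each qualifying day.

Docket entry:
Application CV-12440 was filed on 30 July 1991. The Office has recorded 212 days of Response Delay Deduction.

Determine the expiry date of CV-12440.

Base term: filing date + 20 years → 30 July 2011.
Response Delay Deduction: −212 days → 30 December 2010.

2010-12-30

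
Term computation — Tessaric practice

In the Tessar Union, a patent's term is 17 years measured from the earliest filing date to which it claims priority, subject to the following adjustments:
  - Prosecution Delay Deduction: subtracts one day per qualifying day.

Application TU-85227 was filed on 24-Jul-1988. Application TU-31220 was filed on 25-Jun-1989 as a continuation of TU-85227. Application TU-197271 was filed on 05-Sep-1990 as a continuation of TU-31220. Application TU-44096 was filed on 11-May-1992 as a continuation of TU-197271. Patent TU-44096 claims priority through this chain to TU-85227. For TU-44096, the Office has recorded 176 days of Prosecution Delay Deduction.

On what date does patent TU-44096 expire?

Earliest priority filing: 24 July 1988.
Base term: 24 July 1988 + 17 years → 24 July 2005.
Prosecution Delay Deduction: −176 days → 29 January 2005.

2005-01-29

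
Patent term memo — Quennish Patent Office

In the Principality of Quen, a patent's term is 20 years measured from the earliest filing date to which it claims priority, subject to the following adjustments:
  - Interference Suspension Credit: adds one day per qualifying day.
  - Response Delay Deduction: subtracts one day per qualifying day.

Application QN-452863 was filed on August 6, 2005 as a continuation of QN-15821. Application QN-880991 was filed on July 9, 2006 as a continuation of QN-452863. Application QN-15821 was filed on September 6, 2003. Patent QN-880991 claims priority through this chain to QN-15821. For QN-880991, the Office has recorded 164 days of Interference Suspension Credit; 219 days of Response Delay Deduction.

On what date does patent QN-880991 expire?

Earliest priority filing: 6 September 2003.
Base term: 6 September 2003 + 20 years → 6 September 2023.
Interference Suspension Credit: +164 days → 17 February 2024.
Response Delay Deduction: −219 days → 13 July 2023.

July 13, 2023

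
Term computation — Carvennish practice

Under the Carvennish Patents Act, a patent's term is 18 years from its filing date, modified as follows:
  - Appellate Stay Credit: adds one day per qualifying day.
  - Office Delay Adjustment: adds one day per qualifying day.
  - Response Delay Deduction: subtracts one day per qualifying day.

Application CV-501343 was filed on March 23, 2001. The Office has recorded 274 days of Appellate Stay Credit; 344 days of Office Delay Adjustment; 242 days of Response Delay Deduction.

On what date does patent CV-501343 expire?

Base term: filing date + 18 years → 23 March 2019.
Appellate Stay Credit: +274 days → 22 December 2019.
Office Delay Adjustment: +344 days → 30 November 2020.
Response Delay Deduction: −242 days → 2 April 2020.

April 2, 2020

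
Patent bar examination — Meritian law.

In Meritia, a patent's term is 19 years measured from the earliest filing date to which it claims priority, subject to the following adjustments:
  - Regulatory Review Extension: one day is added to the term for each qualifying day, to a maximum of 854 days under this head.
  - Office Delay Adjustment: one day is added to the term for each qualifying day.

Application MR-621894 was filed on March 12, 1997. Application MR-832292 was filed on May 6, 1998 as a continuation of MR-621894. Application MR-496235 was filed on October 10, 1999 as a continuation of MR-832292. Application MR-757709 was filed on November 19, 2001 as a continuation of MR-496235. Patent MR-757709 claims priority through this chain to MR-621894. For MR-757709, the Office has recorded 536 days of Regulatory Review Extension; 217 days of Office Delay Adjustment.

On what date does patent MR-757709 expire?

April 4, 2018

Earliest priority filing: 12 March 1997.
Base term: 12 March 1997 + 19 years → 12 March 2016.
Regulatory Review Extension: 536 days (within the 854-day cap) → +536 days → 30 August 2017.
Office Delay Adjustment: +217 days → 4 April 2018.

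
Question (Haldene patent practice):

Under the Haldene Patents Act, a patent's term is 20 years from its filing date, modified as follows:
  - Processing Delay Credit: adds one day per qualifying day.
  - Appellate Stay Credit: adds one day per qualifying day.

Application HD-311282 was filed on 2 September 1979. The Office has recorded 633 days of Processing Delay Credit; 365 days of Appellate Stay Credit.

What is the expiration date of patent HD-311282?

Base term: filing date + 20 years → 2 September 1999.
Processing Delay Credit: +633 days → 27 May 2001.
Appellate Stay Credit: +365 days → 27 May 2002.

2002-05-27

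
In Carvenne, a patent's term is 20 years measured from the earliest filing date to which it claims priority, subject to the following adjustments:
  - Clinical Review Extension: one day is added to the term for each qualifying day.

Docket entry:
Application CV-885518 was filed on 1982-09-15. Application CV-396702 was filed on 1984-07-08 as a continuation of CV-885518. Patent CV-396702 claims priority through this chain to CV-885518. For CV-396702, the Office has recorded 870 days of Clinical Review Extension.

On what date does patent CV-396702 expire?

February 1, 2005

Earliest priority filing: 15 September 1982.
Base term: 15 September 1982 + 20 years → 15 September 2002.
Clinical Review Extension: +870 days → 1 February 2005.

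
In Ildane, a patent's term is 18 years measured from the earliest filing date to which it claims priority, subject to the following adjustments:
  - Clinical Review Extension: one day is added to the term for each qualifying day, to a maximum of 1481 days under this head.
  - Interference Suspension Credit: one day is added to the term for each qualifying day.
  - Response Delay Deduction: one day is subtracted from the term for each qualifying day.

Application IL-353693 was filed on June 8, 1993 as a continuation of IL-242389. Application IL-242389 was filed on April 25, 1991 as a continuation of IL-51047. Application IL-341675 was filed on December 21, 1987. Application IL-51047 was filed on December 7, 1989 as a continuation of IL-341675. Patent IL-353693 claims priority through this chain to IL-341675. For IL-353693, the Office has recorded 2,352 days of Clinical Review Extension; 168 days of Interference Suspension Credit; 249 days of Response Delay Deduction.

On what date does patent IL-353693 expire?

Earliest priority filing: 21 December 1987.
Base term: 21 December 1987 + 18 years → 21 December 2005.
Clinical Review Extension: 2352 days claimed exceeds the 1481-day cap, so +1481 days → 10 January 2010.
Interference Suspension Credit: +168 days → 27 June 2010.
Response Delay Deduction: −249 days → 21 October 2009.

2009-10-21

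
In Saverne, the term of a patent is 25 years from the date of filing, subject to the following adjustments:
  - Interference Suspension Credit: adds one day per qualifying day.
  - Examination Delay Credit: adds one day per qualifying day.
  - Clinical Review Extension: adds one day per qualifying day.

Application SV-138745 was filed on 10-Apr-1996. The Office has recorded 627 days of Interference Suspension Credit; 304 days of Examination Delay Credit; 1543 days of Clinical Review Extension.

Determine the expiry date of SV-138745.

Base term: filing date + 25 years → 10 April 2021.
Interference Suspension Credit: +627 days → 28 December 2022.
Examination Delay Credit: +304 days → 28 October 2023.
Clinical Review Extension: +1543 days → 18 January 2028.

2028-01-18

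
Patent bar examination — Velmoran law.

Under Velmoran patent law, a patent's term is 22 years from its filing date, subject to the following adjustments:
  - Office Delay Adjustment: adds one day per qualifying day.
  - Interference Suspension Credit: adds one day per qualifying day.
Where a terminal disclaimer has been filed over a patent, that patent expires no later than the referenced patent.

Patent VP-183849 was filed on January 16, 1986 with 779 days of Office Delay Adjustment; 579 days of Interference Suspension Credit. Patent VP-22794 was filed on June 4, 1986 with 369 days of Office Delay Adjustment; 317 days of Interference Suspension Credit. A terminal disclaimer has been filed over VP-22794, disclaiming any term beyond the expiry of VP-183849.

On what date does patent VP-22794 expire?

Natural term of VP-22794:
  Base: filing + 22 years → 4 June 2008.
  Office Delay Adjustment: +369 days → 8 June 2009.
  Interference Suspension Credit: +317 days → 21 April 2010.
Expiry of referenced patent VP-183849:
  Base: filing + 22 years → 16 January 2008.
  Office Delay Adjustment: +779 days → 5 March 2010.
  Interference Suspension Credit: +579 days → 5 October 2011.
Terminal disclaimer: VP-22794 expires on the earlier of 21 April 2010 and 5 October 2011.

2010-04-21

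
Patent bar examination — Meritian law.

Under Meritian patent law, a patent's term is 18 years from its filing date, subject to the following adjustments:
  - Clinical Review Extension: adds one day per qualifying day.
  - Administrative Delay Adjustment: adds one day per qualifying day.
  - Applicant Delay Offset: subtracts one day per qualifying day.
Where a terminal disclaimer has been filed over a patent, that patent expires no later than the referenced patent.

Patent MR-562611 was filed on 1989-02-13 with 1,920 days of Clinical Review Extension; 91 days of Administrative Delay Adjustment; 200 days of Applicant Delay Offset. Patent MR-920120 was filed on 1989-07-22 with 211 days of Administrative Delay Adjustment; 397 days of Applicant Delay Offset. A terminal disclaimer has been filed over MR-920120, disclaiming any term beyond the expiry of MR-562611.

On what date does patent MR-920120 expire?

January 17, 2007

Natural term of MR-920120:
  Base: filing + 18 years → 22 July 2007.
  Administrative Delay Adjustment: +211 days → 18 February 2008.
  Applicant Delay Offset: −397 days → 17 January 2007.
Expiry of referenced patent MR-562611:
  Base: filing + 18 years → 13 February 2007.
  Clinical Review Extension: +1920 days → 17 May 2012.
  Administrative Delay Adjustment: +91 days → 16 August 2012.
  Applicant Delay Offset: −200 days → 29 January 2012.
Terminal disclaimer: MR-920120 expires on the earlier of 17 January 2007 and 29 January 2012.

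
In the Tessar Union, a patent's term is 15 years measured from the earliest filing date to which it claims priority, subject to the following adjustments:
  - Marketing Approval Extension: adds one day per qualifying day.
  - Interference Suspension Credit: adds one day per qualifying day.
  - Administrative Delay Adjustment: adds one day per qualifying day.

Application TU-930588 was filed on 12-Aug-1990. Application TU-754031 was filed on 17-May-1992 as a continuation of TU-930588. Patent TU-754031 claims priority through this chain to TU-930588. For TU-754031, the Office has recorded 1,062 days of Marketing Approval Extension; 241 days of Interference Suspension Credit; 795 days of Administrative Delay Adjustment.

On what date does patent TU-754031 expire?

Earliest priority filing: 12 August 1990.
Base term: 12 August 1990 + 15 years → 12 August 2005.
Marketing Approval Extension: +1062 days → 9 July 2008.
Interference Suspension Credit: +241 days → 7 March 2009.
Administrative Delay Adjustment: +795 days → 11 May 2011.

May 11, 2011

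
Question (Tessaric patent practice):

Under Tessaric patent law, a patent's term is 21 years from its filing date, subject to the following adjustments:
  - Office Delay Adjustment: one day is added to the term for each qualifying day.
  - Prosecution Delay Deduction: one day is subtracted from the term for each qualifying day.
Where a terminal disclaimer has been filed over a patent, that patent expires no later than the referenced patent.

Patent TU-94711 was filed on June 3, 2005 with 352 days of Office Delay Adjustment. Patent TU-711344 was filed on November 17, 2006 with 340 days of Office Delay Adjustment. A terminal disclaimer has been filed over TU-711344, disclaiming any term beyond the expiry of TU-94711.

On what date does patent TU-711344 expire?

Natural term of TU-711344:
  Base: filing + 21 years → 17 November 2027.
  Office Delay Adjustment: +340 days → 22 October 2028.
Expiry of referenced patent TU-94711:
  Base: filing + 21 years → 3 June 2026.
  Office Delay Adjustment: +352 days → 21 May 2027.
Terminal disclaimer: TU-711344 expires on the earlier of 22 October 2028 and 21 May 2027.

May 21, 2027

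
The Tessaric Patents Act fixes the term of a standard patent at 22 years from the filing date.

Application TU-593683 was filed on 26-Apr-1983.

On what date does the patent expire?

2005-04-26

Filing date + 22 years → 26 April 2005.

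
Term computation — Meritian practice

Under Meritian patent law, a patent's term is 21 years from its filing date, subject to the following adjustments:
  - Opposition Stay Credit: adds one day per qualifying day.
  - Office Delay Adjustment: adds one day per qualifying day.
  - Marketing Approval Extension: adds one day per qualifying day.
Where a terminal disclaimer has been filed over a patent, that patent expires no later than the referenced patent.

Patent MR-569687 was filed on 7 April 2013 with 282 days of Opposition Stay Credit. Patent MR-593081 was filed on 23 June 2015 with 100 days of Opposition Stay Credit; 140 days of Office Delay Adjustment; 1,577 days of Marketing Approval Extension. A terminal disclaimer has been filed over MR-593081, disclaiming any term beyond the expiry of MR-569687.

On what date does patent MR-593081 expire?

2035-01-14

Natural term of MR-593081:
  Base: filing + 21 years → 23 June 2036.
  Opposition Stay Credit: +100 days → 1 October 2036.
  Office Delay Adjustment: +140 days → 18 February 2037.
  Marketing Approval Extension: +1577 days → 14 June 2041.
Expiry of referenced patent MR-569687:
  Base: filing + 21 years → 7 April 2034.
  Opposition Stay Credit: +282 days → 14 January 2035.
Terminal disclaimer: MR-593081 expires on the earlier of 14 June 2041 and 14 January 2035.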